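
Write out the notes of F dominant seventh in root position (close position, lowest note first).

The chord tones are F–A–C–Eb. With the root (F) lowest for root position: F, A, C, Eb.

F, A, C, Eb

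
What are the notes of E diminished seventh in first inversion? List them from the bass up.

G, Bb, Db, E

Spelling E diminished seventh: E–G–Bb–Db. In first inversion the third is bass, giving G, Bb, Db, E from the bottom.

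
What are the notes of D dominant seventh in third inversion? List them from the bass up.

C, D, F#, A

Spelling D dominant seventh: D–F#–A–C. In third inversion the seventh is bass, giving C, D, F#, A from the bottom.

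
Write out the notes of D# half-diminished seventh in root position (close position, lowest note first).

D#, F#, A, C#

The chord tones are D#–F#–A–C#. With the root (D#) lowest for root position: D#, F#, A, C#.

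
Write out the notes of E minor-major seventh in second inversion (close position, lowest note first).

B, D#, E, G

E minor-major seventh is E–G–B–D#. Second inversion puts the fifth (B) in the bass, with the remaining tones above: B, D#, E, G.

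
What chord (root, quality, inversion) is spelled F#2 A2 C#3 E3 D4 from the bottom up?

Reducing to letter names: F#, A, C#, E, D. These stack in thirds as D–F#–A–C#–E — a D major ninth chord.
The lowest note is F#, the third of the chord, so this is first inversion.

D major ninth, first inversion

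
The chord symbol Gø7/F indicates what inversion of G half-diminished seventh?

Gø7/F means G half-diminished seventh with F in the bass. F is the seventh of G half-diminished seventh (G–Bb–Db–F), so this is third inversion.

third inversion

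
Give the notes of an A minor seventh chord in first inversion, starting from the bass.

Spelling A minor seventh: A–C–E–G. In first inversion the third is bass, giving C, E, G, A from the bottom.

C, E, G, A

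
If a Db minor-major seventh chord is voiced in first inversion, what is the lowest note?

Fb

Db minor-major seventh is Db–Fb–Ab–C. First inversion places the third in the bass: Fb.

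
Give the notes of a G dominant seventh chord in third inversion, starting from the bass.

Spelling G dominant seventh: G–B–D–F. In third inversion the seventh is bass, giving F, G, B, D from the bottom.

F, G, B, D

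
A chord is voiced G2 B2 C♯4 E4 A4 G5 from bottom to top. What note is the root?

G, B, C#, E, A are the tones of an A dominant ninth chord (A–C#–E–G–B), making A the root.

A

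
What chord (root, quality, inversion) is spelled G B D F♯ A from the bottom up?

The distinct note names are G, B, D, F#, A. Stacked in thirds they read G–B–D–F#–A, which is a major ninth chord on G.
The lowest note is G, the root of the chord, so this is root position.

G major ninth, root position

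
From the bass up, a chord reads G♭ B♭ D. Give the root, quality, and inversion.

Gb augmented, root position

The pitch classes Gb, Bb, D arrange in thirds as Gb–Bb–D: a Gb augmented triad.
The lowest note is Gb, the root of the chord, so this is root position (figured bass 5/3).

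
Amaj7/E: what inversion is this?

Amaj7/E means A major seventh with E in the bass. E is the fifth of A major seventh (A–C#–E–G#), so this is second inversion.

second inversion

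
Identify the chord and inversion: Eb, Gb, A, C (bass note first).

A diminished seventh, second inversion

The pitch classes Eb, Gb, A, C arrange in thirds as A–C–Eb–Gb: an A diminished seventh chord.
The lowest note is Eb, the fifth of the chord, so this is second inversion (figured bass 4/3).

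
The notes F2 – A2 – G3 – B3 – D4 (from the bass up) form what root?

G

F, A, G, B, D are the tones of a G dominant ninth chord (G–B–D–F–A), making G the root.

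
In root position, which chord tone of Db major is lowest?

Db major is Db–F–Ab. Root position places the root in the bass: Db.

Db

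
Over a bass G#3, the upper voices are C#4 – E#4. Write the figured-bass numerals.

The notes G#, C#, E# stack in thirds as C#–E#–G# — a C# major triad. The bass G# is the fifth, so this is second inversion: figured 6/4.

6/4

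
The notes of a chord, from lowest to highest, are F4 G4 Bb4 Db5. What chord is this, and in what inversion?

The distinct note names are F, G, Bb, Db. Stacked in thirds they read G–Bb–Db–F, which is a half-diminished seventh chord on G.
With the seventh (F) in the bass, the chord is in third inversion (figured bass 4/2).

G half-diminished seventh, third inversion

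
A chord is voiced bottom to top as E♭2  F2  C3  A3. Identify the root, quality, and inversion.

Reducing to letter names: Eb, F, C, A. These stack in thirds as F–A–C–Eb — an F dominant seventh chord.
The lowest note is Eb, the seventh of the chord, so this is third inversion (figured bass 4/2).

F dominant seventh, third inversion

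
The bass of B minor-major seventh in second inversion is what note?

B minor-major seventh is B–D–F#–A#. Second inversion places the fifth in the bass: F#.

F#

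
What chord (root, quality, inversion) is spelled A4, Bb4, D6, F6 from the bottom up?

The pitch classes A, Bb, D, F arrange in thirds as Bb–D–F–A: a Bb major seventh chord.
A is the seventh of Bb major seventh; seventh in the bass means third inversion (figured bass 4/2).

Bb major seventh, third inversion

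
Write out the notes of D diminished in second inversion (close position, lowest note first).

The chord tones are D–F–Ab. With the fifth (Ab) lowest for second inversion: Ab, D, F.

Ab, D, F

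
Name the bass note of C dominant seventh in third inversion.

In third inversion the seventh is lowest. For C dominant seventh (C–E–G–Bb) that is Bb.

Bb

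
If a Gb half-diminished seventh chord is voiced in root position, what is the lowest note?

Gb

In root position the root is lowest. For Gb half-diminished seventh (Gb–Bbb–Dbb–Fb) that is Gb.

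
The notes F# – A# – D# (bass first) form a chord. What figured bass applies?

The notes F#, A#, D# stack in thirds as D#–F#–A# — a D# minor triad. The bass F# is the third, so this is first inversion: figured 6.

6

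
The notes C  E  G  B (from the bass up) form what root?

The distinct letter names are C, E, G, B. Arranged as a stack of thirds they read C–E–G–B, so C is the root (a C major seventh chord).

C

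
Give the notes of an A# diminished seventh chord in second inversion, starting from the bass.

E, G, A#, C#

A# diminished seventh is A#–C#–E–G. Second inversion puts the fifth (E) in the bass, with the remaining tones above: E, G, A#, C#.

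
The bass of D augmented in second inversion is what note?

In second inversion the fifth is lowest. For D augmented (D–F#–A#) that is A#.

A#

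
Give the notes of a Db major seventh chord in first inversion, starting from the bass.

F, Ab, C, Db

The chord tones are Db–F–Ab–C. With the third (F) lowest for first inversion: F, Ab, C, Db.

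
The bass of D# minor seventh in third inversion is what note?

The seventh of D# minor seventh (D#–F#–A#–C#) is C#; that is the bass in third inversion.

C#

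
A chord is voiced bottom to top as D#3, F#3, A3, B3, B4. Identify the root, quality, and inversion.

The distinct note names are D#, F#, A, B. Stacked in thirds they read B–D#–F#–A, which is a dominant seventh chord on B.
The lowest note is D#, the third of the chord, so this is first inversion (figured bass 6/5).

B dominant seventh, first inversion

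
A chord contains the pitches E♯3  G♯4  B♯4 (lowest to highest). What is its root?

Reordering E#, G#, B# into stacked thirds gives E#–G#–B#; the bottom of that stack, E#, is the root.

E#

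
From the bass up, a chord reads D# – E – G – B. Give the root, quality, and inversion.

The pitch classes D#, E, G, B arrange in thirds as E–G–B–D#: an E minor-major seventh chord.
D# is the seventh of E minor-major seventh; seventh in the bass means third inversion (figured bass 4/2).

E minor-major seventh, third inversion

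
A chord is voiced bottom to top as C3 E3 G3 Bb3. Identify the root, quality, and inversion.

Reducing to letter names: C, E, G, Bb. These stack in thirds as C–E–G–Bb — a C dominant seventh chord.
The lowest note is C, the root of the chord, so this is root position (figured bass 7).

C dominant seventh, root position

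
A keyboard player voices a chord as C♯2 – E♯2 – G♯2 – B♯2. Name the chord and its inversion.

The pitch classes C#, E#, G#, B# arrange in thirds as C#–E#–G#–B#: a C# major seventh chord.
C# is the root of C# major seventh; root in the bass means root position (figured bass 7).

C# major seventh, root position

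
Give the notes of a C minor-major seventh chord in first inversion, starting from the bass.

C minor-major seventh is C–Eb–G–B. First inversion puts the third (Eb) in the bass, with the remaining tones above: Eb, G, B, C.

Eb, G, B, C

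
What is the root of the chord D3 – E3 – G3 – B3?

Reordering D, E, G, B into stacked thirds gives E–G–B–D; the bottom of that stack, E, is the root.

E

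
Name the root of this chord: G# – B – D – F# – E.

The distinct letter names are G#, B, D, F#, E. Arranged as a stack of thirds they read E–G#–B–D–F#, so E is the root (an E dominant ninth chord).

E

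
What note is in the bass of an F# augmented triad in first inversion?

A#

The third of F# augmented (F#–A#–C##) is A#; that is the bass in first inversion.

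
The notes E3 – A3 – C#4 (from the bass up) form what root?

E, A, C# are the tones of an A major triad (A–C#–E), making A the root.

A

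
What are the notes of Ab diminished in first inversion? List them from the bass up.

Cb, Ebb, Ab

Ab diminished is Ab–Cb–Ebb. First inversion puts the third (Cb) in the bass, with the remaining tones above: Cb, Ebb, Ab.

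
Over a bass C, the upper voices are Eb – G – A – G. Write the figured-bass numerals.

6/5

The notes C, Eb, G, A stack in thirds as A–C–Eb–G — an A half-diminished seventh chord. The bass C is the third, so this is first inversion: figured 6/5.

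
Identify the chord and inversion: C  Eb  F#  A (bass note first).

Reducing to letter names: C, Eb, F#, A. These stack in thirds as F#–A–C–Eb — an F# diminished seventh chord.
With the fifth (C) in the bass, the chord is in second inversion (figured bass 4/3).

F# diminished seventh, second inversion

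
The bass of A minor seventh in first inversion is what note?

C

In first inversion the third is lowest. For A minor seventh (A–C–E–G) that is C.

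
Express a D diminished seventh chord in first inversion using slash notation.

Ddim7/F

First inversion of D diminished seventh has the third (F) in the bass. As a slash chord: Ddim7/F.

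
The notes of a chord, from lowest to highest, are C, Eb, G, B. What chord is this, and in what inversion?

C minor-major seventh, root position

Reducing to letter names: C, Eb, G, B. These stack in thirds as C–Eb–G–B — a C minor-major seventh chord.
C is the root of C minor-major seventh; root in the bass means root position (figured bass 7).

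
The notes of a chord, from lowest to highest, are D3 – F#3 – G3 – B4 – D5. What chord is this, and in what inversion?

G major seventh, second inversion

The distinct note names are D, F#, G, B. Stacked in thirds they read G–B–D–F#, which is a major seventh chord on G.
The lowest note is D, the fifth of the chord, so this is second inversion (figured bass 4/3).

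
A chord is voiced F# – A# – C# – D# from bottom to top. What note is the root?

D#

F#, A#, C#, D# are the tones of a D# minor seventh chord (D#–F#–A#–C#), making D# the root.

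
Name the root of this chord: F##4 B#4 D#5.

The distinct letter names are F##, B#, D#. Arranged as a stack of thirds they read B#–D#–F##, so B# is the root (a B# minor triad).

B#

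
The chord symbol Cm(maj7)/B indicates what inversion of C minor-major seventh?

Cm(maj7)/B means C minor-major seventh with B in the bass. B is the seventh of C minor-major seventh (C–Eb–G–B), so this is third inversion.

third inversion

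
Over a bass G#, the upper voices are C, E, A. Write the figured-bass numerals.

4/2

The notes G#, C, E, A stack in thirds as A–C–E–G# — an A minor-major seventh chord. The bass G# is the seventh, so this is third inversion: figured 4/2.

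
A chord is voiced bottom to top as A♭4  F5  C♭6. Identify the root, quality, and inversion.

F diminished, first inversion

The pitch classes Ab, F, Cb arrange in thirds as F–Ab–Cb: an F diminished triad.
With the third (Ab) in the bass, the chord is in first inversion (figured bass 6).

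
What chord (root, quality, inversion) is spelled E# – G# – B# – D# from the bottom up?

E# minor seventh, root position

The distinct note names are E#, G#, B#, D#. Stacked in thirds they read E#–G#–B#–D#, which is a minor seventh chord on E#.
The lowest note is E#, the root of the chord, so this is root position (figured bass 7).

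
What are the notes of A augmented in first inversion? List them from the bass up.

Spelling A augmented: A–C#–E#. In first inversion the third is bass, giving C#, E#, A from the bottom.

C#, E#, A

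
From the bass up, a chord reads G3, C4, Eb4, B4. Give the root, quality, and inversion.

C minor-major seventh, second inversion

Reducing to letter names: G, C, Eb, B. These stack in thirds as C–Eb–G–B — a C minor-major seventh chord.
With the fifth (G) in the bass, the chord is in second inversion (figured bass 4/3).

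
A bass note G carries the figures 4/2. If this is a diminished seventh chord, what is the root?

A#

The figures 4/2 mean the seventh of the chord is in the bass. If G is the seventh of a diminished seventh chord, the root is A# (chord tones A#–C#–E–G).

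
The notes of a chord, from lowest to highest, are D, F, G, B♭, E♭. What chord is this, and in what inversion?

The distinct note names are D, F, G, Bb, Eb. Stacked in thirds they read Eb–G–Bb–D–F, which is a major ninth chord on Eb.
With the seventh (D) in the bass, the chord is in third inversion.

Eb major ninth, third inversion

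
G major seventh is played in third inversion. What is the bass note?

F#

The seventh of G major seventh (G–B–D–F#) is F#; that is the bass in third inversion.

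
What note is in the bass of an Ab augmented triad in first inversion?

Ab augmented is Ab–C–E. First inversion places the third in the bass: C.

C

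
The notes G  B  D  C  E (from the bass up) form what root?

G, B, D, C, E are the tones of a C major ninth chord (C–E–G–B–D), making C the root.

C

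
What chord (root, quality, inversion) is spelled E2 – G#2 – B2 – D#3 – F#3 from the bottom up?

Reducing to letter names: E, G#, B, D#, F#. These stack in thirds as E–G#–B–D#–F# — an E major ninth chord.
With the root (E) in the bass, the chord is in root position.

E major ninth, root position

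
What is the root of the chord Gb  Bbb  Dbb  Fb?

Gb

The distinct letter names are Gb, Bbb, Dbb, Fb. Arranged as a stack of thirds they read Gb–Bbb–Dbb–Fb, so Gb is the root (a Gb half-diminished seventh chord).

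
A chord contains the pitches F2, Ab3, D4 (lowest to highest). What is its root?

D

F, Ab, D are the tones of a D diminished triad (D–F–Ab), making D the root.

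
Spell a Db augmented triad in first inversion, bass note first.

F, A, Db

Db augmented is Db–F–A. First inversion puts the third (F) in the bass, with the remaining tones above: F, A, Db.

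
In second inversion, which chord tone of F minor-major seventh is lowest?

F minor-major seventh is F–Ab–C–E. Second inversion places the fifth in the bass: C.

C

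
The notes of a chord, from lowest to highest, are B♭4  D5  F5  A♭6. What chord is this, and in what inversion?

The distinct note names are Bb, D, F, Ab. Stacked in thirds they read Bb–D–F–Ab, which is a dominant seventh chord on Bb.
With the root (Bb) in the bass, the chord is in root position (figured bass 7).

Bb dominant seventh, root position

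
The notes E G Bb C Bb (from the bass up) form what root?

C

E, G, Bb, C are the tones of a C dominant seventh chord (C–E–G–Bb), making C the root.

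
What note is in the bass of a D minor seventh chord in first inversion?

D minor seventh is D–F–A–C. First inversion places the third in the bass: F.

F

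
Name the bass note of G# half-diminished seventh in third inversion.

G# half-diminished seventh is G#–B–D–F#. Third inversion places the seventh in the bass: F#.

F#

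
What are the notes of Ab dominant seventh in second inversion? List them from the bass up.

Spelling Ab dominant seventh: Ab–C–Eb–Gb. In second inversion the fifth is bass, giving Eb, Gb, Ab, C from the bottom.

Eb, Gb, Ab, C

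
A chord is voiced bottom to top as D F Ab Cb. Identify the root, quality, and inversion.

The pitch classes D, F, Ab, Cb arrange in thirds as D–F–Ab–Cb: a D diminished seventh chord.
The lowest note is D, the root of the chord, so this is root position (figured bass 7).

D diminished seventh, root position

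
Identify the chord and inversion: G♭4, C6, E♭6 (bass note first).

The distinct note names are Gb, C, Eb. Stacked in thirds they read C–Eb–Gb, which is a diminished triad on C.
With the fifth (Gb) in the bass, the chord is in second inversion (figured bass 6/4).

C diminished, second inversion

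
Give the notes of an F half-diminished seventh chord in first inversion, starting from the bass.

Ab, Cb, Eb, F

F half-diminished seventh is F–Ab–Cb–Eb. First inversion puts the third (Ab) in the bass, with the remaining tones above: Ab, Cb, Eb, F.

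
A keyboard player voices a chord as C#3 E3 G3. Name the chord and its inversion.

C# diminished, root position

Reducing to letter names: C#, E, G. These stack in thirds as C#–E–G — a C# diminished triad.
With the root (C#) in the bass, the chord is in root position (figured bass 5/3).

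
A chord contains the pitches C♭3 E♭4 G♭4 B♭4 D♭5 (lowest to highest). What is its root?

Cb

The distinct letter names are Cb, Eb, Gb, Bb, Db. Arranged as a stack of thirds they read Cb–Eb–Gb–Bb–Db, so Cb is the root (a Cb major ninth chord).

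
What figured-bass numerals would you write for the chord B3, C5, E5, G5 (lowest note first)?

4/2

The notes B, C, E, G stack in thirds as C–E–G–B — a C major seventh chord. The bass B is the seventh, so this is third inversion: figured 4/2.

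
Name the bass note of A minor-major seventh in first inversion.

In first inversion the third is lowest. For A minor-major seventh (A–C–E–G#) that is C.

C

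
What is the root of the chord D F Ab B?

B

The distinct letter names are D, F, Ab, B. Arranged as a stack of thirds they read B–D–F–Ab, so B is the root (a B diminished seventh chord).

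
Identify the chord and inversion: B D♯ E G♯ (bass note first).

E major seventh, second inversion

The pitch classes B, D#, E, G# arrange in thirds as E–G#–B–D#: an E major seventh chord.
The lowest note is B, the fifth of the chord, so this is second inversion (figured bass 4/3).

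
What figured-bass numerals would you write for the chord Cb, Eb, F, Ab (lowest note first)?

The notes Cb, Eb, F, Ab stack in thirds as F–Ab–Cb–Eb — an F half-diminished seventh chord. The bass Cb is the fifth, so this is second inversion: figured 4/3.

4/3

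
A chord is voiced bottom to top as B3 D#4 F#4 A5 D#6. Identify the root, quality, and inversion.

The distinct note names are B, D#, F#, A. Stacked in thirds they read B–D#–F#–A, which is a dominant seventh chord on B.
The lowest note is B, the root of the chord, so this is root position (figured bass 7).

B dominant seventh, root position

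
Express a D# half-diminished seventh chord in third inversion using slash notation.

D#ø7/C#

Third inversion of D# half-diminished seventh has the seventh (C#) in the bass. As a slash chord: D#ø7/C#.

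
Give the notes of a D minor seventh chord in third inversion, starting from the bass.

C, D, F, A

Spelling D minor seventh: D–F–A–C. In third inversion the seventh is bass, giving C, D, F, A from the bottom.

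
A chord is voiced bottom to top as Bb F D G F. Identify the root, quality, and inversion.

The pitch classes Bb, F, D, G arrange in thirds as G–Bb–D–F: a G minor seventh chord.
Bb is the third of G minor seventh; third in the bass means first inversion (figured bass 6/5).

G minor seventh, first inversion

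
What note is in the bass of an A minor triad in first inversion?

A minor is A–C–E. First inversion places the third in the bass: C.

C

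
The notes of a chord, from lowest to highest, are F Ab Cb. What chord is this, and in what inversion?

The pitch classes F, Ab, Cb arrange in thirds as F–Ab–Cb: an F diminished triad.
With the root (F) in the bass, the chord is in root position (figured bass 5/3).

F diminished, root position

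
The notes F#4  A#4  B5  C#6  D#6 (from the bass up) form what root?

B

Reordering F#, A#, B, C#, D# into stacked thirds gives B–D#–F#–A#–C#; the bottom of that stack, B, is the root.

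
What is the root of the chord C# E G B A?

The distinct letter names are C#, E, G, B, A. Arranged as a stack of thirds they read A–C#–E–G–B, so A is the root (an A dominant ninth chord).

A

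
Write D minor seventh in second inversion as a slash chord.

Second inversion of D minor seventh has the fifth (A) in the bass. As a slash chord: Dm7/A.

Dm7/A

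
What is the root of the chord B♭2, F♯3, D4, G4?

G

The distinct letter names are Bb, F#, D, G. Arranged as a stack of thirds they read G–Bb–D–F#, so G is the root (a G minor-major seventh chord).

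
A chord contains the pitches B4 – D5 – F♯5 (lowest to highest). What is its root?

B, D, F# are the tones of a B minor triad (B–D–F#), making B the root.

B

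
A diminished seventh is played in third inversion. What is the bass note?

Gb

A diminished seventh is A–C–Eb–Gb. Third inversion places the seventh in the bass: Gb.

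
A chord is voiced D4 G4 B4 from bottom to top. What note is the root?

G

D, G, B are the tones of a G major triad (G–B–D), making G the root.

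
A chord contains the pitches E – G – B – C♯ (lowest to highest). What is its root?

C#

E, G, B, C# are the tones of a C# half-diminished seventh chord (C#–E–G–B), making C# the root.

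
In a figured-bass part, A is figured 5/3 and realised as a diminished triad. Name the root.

A

The figures 5/3 mean the root of the chord is in the bass. If A is the root of a diminished triad, the root is A (chord tones A–C–Eb).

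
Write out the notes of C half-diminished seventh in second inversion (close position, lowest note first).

Gb, Bb, C, Eb

The chord tones are C–Eb–Gb–Bb. With the fifth (Gb) lowest for second inversion: Gb, Bb, C, Eb.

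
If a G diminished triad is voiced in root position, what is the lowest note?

G

G diminished is G–Bb–Db. Root position places the root in the bass: G.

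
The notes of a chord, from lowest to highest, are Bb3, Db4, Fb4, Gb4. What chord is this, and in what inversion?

Gb dominant seventh, first inversion

The distinct note names are Bb, Db, Fb, Gb. Stacked in thirds they read Gb–Bb–Db–Fb, which is a dominant seventh chord on Gb.
Bb is the third of Gb dominant seventh; third in the bass means first inversion (figured bass 6/5).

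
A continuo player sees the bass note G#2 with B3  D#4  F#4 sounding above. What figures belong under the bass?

The notes G#, B, D#, F# stack in thirds as G#–B–D#–F# — a G# minor seventh chord. The bass G# is the root, so this is root position: figured 7.

7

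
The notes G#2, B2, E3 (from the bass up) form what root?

Reordering G#, B, E into stacked thirds gives E–G#–B; the bottom of that stack, E, is the root.

E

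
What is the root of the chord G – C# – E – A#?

Reordering G, C#, E, A# into stacked thirds gives A#–C#–E–G; the bottom of that stack, A#, is the root.

A#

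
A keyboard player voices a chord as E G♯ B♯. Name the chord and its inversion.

E augmented, root position

The pitch classes E, G#, B# arrange in thirds as E–G#–B#: an E augmented triad.
With the root (E) in the bass, the chord is in root position (figured bass 5/3).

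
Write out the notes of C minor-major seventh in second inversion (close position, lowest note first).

The chord tones are C–Eb–G–B. With the fifth (G) lowest for second inversion: G, B, C, Eb.

G, B, C, Eb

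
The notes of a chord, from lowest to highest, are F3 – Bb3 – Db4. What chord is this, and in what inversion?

Bb minor, second inversion

The distinct note names are F, Bb, Db. Stacked in thirds they read Bb–Db–F, which is a minor triad on Bb.
With the fifth (F) in the bass, the chord is in second inversion (figured bass 6/4).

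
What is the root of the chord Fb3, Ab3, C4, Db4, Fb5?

Reordering Fb, Ab, C, Db into stacked thirds gives Db–Fb–Ab–C; the bottom of that stack, Db, is the root.

Db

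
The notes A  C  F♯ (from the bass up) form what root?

F#

The distinct letter names are A, C, F#. Arranged as a stack of thirds they read F#–A–C, so F# is the root (an F# diminished triad).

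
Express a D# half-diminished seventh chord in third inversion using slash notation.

D#ø7/C#

Third inversion of D# half-diminished seventh has the seventh (C#) in the bass. As a slash chord: D#ø7/C#.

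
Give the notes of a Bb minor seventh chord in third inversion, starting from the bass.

Ab, Bb, Db, F

Bb minor seventh is Bb–Db–F–Ab. Third inversion puts the seventh (Ab) in the bass, with the remaining tones above: Ab, Bb, Db, F.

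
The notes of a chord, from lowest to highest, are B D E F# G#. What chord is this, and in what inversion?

E dominant ninth, second inversion

The pitch classes B, D, E, F#, G# arrange in thirds as E–G#–B–D–F#: an E dominant ninth chord.
With the fifth (B) in the bass, the chord is in second inversion.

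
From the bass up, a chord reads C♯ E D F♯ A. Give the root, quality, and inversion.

D major ninth, third inversion

The pitch classes C#, E, D, F#, A arrange in thirds as D–F#–A–C#–E: a D major ninth chord.
C# is the seventh of D major ninth; seventh in the bass means third inversion.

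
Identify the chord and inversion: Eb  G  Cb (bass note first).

Reducing to letter names: Eb, G, Cb. These stack in thirds as Cb–Eb–G — a Cb augmented triad.
The lowest note is Eb, the third of the chord, so this is first inversion (figured bass 6).

Cb augmented, first inversion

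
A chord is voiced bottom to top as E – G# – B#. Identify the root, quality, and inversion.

E augmented, root position

The distinct note names are E, G#, B#. Stacked in thirds they read E–G#–B#, which is an augmented triad on E.
E is the root of E augmented; root in the bass means root position (figured bass 5/3).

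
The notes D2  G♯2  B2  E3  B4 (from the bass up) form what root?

E

D, G#, B, E are the tones of an E dominant seventh chord (E–G#–B–D), making E the root.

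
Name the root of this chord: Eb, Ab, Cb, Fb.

Fb

Reordering Eb, Ab, Cb, Fb into stacked thirds gives Fb–Ab–Cb–Eb; the bottom of that stack, Fb, is the root.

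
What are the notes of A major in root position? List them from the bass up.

Spelling A major: A–C#–E. In root position the root is bass, giving A, C#, E from the bottom.

A, C#, E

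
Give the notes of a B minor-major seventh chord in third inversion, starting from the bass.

Spelling B minor-major seventh: B–D–F#–A#. In third inversion the seventh is bass, giving A#, B, D, F# from the bottom.

A#, B, D, F#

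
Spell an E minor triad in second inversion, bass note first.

Spelling E minor: E–G–B. In second inversion the fifth is bass, giving B, E, G from the bottom.

B, E, G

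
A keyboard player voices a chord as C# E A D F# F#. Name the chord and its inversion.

The pitch classes C#, E, A, D, F# arrange in thirds as D–F#–A–C#–E: a D major ninth chord.
With the seventh (C#) in the bass, the chord is in third inversion.

D major ninth, third inversion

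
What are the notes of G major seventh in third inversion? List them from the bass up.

F#, G, B, D

Spelling G major seventh: G–B–D–F#. In third inversion the seventh is bass, giving F#, G, B, D from the bottom.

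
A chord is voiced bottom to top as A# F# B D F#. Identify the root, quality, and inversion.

Reducing to letter names: A#, F#, B, D. These stack in thirds as B–D–F#–A# — a B minor-major seventh chord.
A# is the seventh of B minor-major seventh; seventh in the bass means third inversion (figured bass 4/2).

B minor-major seventh, third inversion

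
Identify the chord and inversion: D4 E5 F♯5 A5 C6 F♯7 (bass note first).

The distinct note names are D, E, F#, A, C. Stacked in thirds they read D–F#–A–C–E, which is a dominant ninth chord on D.
The lowest note is D, the root of the chord, so this is root position.

D dominant ninth, root position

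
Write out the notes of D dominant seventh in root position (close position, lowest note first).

D, F#, A, C

The chord tones are D–F#–A–C. With the root (D) lowest for root position: D, F#, A, C.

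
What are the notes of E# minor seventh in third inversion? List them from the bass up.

D#, E#, G#, B#

E# minor seventh is E#–G#–B#–D#. Third inversion puts the seventh (D#) in the bass, with the remaining tones above: D#, E#, G#, B#.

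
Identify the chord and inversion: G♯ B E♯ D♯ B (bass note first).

Reducing to letter names: G#, B, E#, D#. These stack in thirds as E#–G#–B–D# — an E# half-diminished seventh chord.
G# is the third of E# half-diminished seventh; third in the bass means first inversion (figured bass 6/5).

E# half-diminished seventh, first inversion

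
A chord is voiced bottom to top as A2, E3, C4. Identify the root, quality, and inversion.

A minor, root position

The distinct note names are A, E, C. Stacked in thirds they read A–C–E, which is a minor triad on A.
A is the root of A minor; root in the bass means root position (figured bass 5/3).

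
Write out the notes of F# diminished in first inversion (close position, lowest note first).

The chord tones are F#–A–C. With the third (A) lowest for first inversion: A, C, F#.

A, C, F#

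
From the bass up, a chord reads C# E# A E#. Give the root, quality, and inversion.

Reducing to letter names: C#, E#, A. These stack in thirds as A–C#–E# — an A augmented triad.
With the third (C#) in the bass, the chord is in first inversion (figured bass 6).

A augmented, first inversion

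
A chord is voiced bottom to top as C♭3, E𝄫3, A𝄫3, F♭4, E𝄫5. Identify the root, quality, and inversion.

Fb minor seventh, second inversion

Reducing to letter names: Cb, Ebb, Abb, Fb. These stack in thirds as Fb–Abb–Cb–Ebb — an Fb minor seventh chord.
Cb is the fifth of Fb minor seventh; fifth in the bass means second inversion (figured bass 4/3).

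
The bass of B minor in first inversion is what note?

The third of B minor (B–D–F#) is D; that is the bass in first inversion.

D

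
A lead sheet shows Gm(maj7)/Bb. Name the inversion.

Gm(maj7)/Bb means G minor-major seventh with Bb in the bass. Bb is the third of G minor-major seventh (G–Bb–D–F#), so this is first inversion.

first inversion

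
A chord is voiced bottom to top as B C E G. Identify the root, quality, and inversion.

C major seventh, third inversion

The pitch classes B, C, E, G arrange in thirds as C–E–G–B: a C major seventh chord.
With the seventh (B) in the bass, the chord is in third inversion (figured bass 4/2).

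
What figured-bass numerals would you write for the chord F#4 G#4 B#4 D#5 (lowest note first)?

4/2

The notes F#, G#, B#, D# stack in thirds as G#–B#–D#–F# — a G# dominant seventh chord. The bass F# is the seventh, so this is third inversion: figured 4/2.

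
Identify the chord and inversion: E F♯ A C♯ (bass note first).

The distinct note names are E, F#, A, C#. Stacked in thirds they read F#–A–C#–E, which is a minor seventh chord on F#.
The lowest note is E, the seventh of the chord, so this is third inversion (figured bass 4/2).

F# minor seventh, third inversion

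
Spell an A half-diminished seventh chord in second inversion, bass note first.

Spelling A half-diminished seventh: A–C–Eb–G. In second inversion the fifth is bass, giving Eb, G, A, C from the bottom.

Eb, G, A, C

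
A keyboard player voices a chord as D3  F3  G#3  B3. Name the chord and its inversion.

G# diminished seventh, second inversion

The pitch classes D, F, G#, B arrange in thirds as G#–B–D–F: a G# diminished seventh chord.
With the fifth (D) in the bass, the chord is in second inversion (figured bass 4/3).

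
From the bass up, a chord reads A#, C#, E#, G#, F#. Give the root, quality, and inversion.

F# major ninth, first inversion

Reducing to letter names: A#, C#, E#, G#, F#. These stack in thirds as F#–A#–C#–E#–G# — an F# major ninth chord.
A# is the third of F# major ninth; third in the bass means first inversion.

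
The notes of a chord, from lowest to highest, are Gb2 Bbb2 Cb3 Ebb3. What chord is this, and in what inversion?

The distinct note names are Gb, Bbb, Cb, Ebb. Stacked in thirds they read Cb–Ebb–Gb–Bbb, which is a minor seventh chord on Cb.
The lowest note is Gb, the fifth of the chord, so this is second inversion (figured bass 4/3).

Cb minor seventh, second inversion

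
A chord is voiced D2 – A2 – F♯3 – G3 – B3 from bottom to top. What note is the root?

G

The distinct letter names are D, A, F#, G, B. Arranged as a stack of thirds they read G–B–D–F#–A, so G is the root (a G major ninth chord).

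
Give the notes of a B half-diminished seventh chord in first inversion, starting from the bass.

Spelling B half-diminished seventh: B–D–F–A. In first inversion the third is bass, giving D, F, A, B from the bottom.

D, F, A, B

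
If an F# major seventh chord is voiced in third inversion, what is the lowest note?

E#

In third inversion the seventh is lowest. For F# major seventh (F#–A#–C#–E#) that is E#.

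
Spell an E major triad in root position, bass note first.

E, G#, B

Spelling E major: E–G#–B. In root position the root is bass, giving E, G#, B from the bottom.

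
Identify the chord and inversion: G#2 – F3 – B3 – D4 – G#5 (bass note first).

G# diminished seventh, root position

Reducing to letter names: G#, F, B, D. These stack in thirds as G#–B–D–F — a G# diminished seventh chord.
With the root (G#) in the bass, the chord is in root position (figured bass 7).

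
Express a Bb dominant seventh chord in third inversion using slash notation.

Bb7/Ab

Third inversion of Bb dominant seventh has the seventh (Ab) in the bass. As a slash chord: Bb7/Ab.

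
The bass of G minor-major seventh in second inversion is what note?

D

In second inversion the fifth is lowest. For G minor-major seventh (G–Bb–D–F#) that is D.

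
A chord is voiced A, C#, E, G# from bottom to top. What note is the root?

A

A, C#, E, G# are the tones of an A major seventh chord (A–C#–E–G#), making A the root.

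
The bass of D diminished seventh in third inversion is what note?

The seventh of D diminished seventh (D–F–Ab–Cb) is Cb; that is the bass in third inversion.

Cb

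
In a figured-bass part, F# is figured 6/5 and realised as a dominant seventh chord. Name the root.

The figures 6/5 mean the third of the chord is in the bass. If F# is the third of a dominant seventh chord, the root is D (chord tones D–F#–A–C).

D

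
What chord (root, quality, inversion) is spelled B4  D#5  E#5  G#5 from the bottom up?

Reducing to letter names: B, D#, E#, G#. These stack in thirds as E#–G#–B–D# — an E# half-diminished seventh chord.
B is the fifth of E# half-diminished seventh; fifth in the bass means second inversion (figured bass 4/3).

E# half-diminished seventh, second inversion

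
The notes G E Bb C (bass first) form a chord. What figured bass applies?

4/3

The notes G, E, Bb, C stack in thirds as C–E–G–Bb — a C dominant seventh chord. The bass G is the fifth, so this is second inversion: figured 4/3.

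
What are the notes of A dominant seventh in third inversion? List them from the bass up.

G, A, C#, E

Spelling A dominant seventh: A–C#–E–G. In third inversion the seventh is bass, giving G, A, C#, E from the bottom.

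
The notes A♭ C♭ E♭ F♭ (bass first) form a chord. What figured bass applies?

The notes Ab, Cb, Eb, Fb stack in thirds as Fb–Ab–Cb–Eb — an Fb major seventh chord. The bass Ab is the third, so this is first inversion: figured 6/5.

6/5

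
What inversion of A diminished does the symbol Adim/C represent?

first inversion

Adim/C means A diminished with C in the bass. C is the third of A diminished (A–C–Eb), so this is first inversion.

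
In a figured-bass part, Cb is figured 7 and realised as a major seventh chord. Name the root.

Cb

The figures 7 mean the root of the chord is in the bass. If Cb is the root of a major seventh chord, the root is Cb (chord tones Cb–Eb–Gb–Bb).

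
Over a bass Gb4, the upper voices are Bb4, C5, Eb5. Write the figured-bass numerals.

The notes Gb, Bb, C, Eb stack in thirds as C–Eb–Gb–Bb — a C half-diminished seventh chord. The bass Gb is the fifth, so this is second inversion: figured 4/3.

4/3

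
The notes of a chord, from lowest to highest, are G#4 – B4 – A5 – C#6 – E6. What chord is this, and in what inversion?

A major ninth, third inversion

The distinct note names are G#, B, A, C#, E. Stacked in thirds they read A–C#–E–G#–B, which is a major ninth chord on A.
G# is the seventh of A major ninth; seventh in the bass means third inversion.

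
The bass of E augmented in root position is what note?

E augmented is E–G#–B#. Root position places the root in the bass: E.

E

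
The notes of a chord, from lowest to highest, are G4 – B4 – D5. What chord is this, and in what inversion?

G major, root position

Reducing to letter names: G, B, D. These stack in thirds as G–B–D — a G major triad.
G is the root of G major; root in the bass means root position (figured bass 5/3).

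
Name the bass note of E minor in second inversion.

In second inversion the fifth is lowest. For E minor (E–G–B) that is B.

B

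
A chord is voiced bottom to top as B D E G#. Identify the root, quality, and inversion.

The pitch classes B, D, E, G# arrange in thirds as E–G#–B–D: an E dominant seventh chord.
B is the fifth of E dominant seventh; fifth in the bass means second inversion (figured bass 4/3).

E dominant seventh, second inversion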